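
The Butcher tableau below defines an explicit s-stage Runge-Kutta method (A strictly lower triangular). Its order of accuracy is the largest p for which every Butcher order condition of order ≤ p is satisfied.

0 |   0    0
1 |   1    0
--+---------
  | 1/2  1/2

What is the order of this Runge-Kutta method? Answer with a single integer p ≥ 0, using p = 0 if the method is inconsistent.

b = (1/2, 1/2)
c = (0, 1)
Σ b_i: 1/2·1 + 1/2·1 = 1 ✓
b·c: 1/2·1 = 1/2 ✓; 2 stages ⇒ order 2.

2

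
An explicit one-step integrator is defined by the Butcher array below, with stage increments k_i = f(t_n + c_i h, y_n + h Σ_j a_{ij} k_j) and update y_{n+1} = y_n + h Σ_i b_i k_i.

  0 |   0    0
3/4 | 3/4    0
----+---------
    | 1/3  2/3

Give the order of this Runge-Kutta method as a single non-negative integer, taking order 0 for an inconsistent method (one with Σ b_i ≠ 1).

b = (1/3, 2/3)
c = (0, 3/4)
Σ b_i: 1/3·1 + 2/3·1 = 1 ✓
b·c: 2/3·3/4 = 1/2 ✓; 2 stages ⇒ order 2.

2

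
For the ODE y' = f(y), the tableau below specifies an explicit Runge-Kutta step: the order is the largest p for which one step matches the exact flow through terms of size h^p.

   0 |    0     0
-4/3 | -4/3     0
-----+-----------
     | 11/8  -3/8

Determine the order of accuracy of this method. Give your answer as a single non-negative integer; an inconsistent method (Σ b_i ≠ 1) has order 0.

2

b = (11/8, -3/8)
c = (0, -4/3)
Σ b_i: 11/8·1 + (-3/8)·1 = 1 ✓
b·c: (-3/8)·(-4/3) = 1/2 ✓; 2 stages ⇒ order 2.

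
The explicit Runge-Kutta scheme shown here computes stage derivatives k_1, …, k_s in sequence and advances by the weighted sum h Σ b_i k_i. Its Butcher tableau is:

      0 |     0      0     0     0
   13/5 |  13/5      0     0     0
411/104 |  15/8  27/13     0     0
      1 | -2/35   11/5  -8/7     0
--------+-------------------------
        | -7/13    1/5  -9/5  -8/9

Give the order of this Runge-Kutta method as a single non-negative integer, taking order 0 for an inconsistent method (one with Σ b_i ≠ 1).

0

b = (-7/13, 1/5, -9/5, -8/9)
c = (0, 13/5, 411/104, 1)
Ac = (0, 0, 27/5, 2738/2275)
Σ b_i: (-7/13)·1 + 1/5·1 + (-9/5)·1 + (-8/9)·1 = -1771/585 ≠ 1 ⇒ order 0.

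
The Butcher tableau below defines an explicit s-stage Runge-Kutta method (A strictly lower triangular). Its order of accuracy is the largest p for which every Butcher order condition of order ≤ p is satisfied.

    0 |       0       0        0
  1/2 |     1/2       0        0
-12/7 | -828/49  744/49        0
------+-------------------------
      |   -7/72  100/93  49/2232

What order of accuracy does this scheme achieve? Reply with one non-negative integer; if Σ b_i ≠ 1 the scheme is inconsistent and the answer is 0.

3

b = (-7/72, 100/93, 49/2232)
c = (0, 1/2, -12/7)
Ac = (0, 0, 372/49)
Σ b_i: (-7/72)·1 + 100/93·1 + 49/2232·1 = 1 ✓
b·c: 100/93·1/2 + 49/2232·(-12/7) = 1/2 ✓
b·c²: 100/93·1/4 + 49/2232·144/49 = 1/3 ✓
b·Ac: 49/2232·372/49 = 1/6 ✓; 3 stages ⇒ order 3.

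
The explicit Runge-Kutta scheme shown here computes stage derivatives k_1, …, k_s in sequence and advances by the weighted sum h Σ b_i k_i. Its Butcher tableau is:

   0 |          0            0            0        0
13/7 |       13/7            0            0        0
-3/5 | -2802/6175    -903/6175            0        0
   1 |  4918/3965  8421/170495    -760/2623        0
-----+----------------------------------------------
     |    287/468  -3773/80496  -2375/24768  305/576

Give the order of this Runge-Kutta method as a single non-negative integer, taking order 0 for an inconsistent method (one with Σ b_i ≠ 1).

4

b = (287/468, -3773/80496, -2375/24768, 305/576)
c = (0, 13/7, -3/5, 1)
Ac = (0, 0, -129/475, 81/305)
Σ b_i: 287/468·1 + (-3773/80496)·1 + (-2375/24768)·1 + 305/576·1 = 1 ✓
b·c: (-3773/80496)·13/7 + (-2375/24768)·(-3/5) + 305/576·1 = 1/2 ✓
b·c²: (-3773/80496)·169/49 + (-2375/24768)·9/25 + 305/576·1 = 1/3 ✓
b·Ac: (-2375/24768)·(-129/475) + 305/576·81/305 = 1/6 ✓
b·c³: (-3773/80496)·2197/343 + (-2375/24768)·(-27/125) + 305/576·1 = 1/4 ✓
b·(c∘Ac): (-2375/24768)·387/2375 + 305/576·81/305 = 1/8 ✓
b·Ac²: (-2375/24768)·(-1677/3325) + 305/576·141/2135 = 1/12 ✓
b·A²c: 305/576·24/305 = 1/24 ✓; 4 stages ⇒ order 4.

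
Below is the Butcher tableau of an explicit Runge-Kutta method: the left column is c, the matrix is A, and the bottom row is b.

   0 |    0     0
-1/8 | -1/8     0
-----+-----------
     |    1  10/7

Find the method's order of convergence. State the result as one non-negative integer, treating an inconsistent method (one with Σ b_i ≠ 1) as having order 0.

0

b = (1, 10/7)
c = (0, -1/8)
Σ b_i: 1·1 + 10/7·1 = 17/7 ≠ 1 ⇒ order 0.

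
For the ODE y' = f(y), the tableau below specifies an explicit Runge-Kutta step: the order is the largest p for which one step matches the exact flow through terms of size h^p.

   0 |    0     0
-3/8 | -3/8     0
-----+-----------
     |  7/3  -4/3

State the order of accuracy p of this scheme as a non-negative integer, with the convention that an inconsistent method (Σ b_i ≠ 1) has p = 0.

2

b = (7/3, -4/3)
c = (0, -3/8)
Σ b_i: 7/3·1 + (-4/3)·1 = 1 ✓
b·c: (-4/3)·(-3/8) = 1/2 ✓; 2 stages ⇒ order 2.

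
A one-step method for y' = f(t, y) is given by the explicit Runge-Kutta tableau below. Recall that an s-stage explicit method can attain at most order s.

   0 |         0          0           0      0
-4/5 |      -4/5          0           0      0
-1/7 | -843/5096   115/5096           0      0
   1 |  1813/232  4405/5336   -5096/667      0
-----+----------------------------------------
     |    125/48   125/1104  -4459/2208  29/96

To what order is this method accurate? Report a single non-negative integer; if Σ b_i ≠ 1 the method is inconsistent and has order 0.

b = (125/48, 125/1104, -4459/2208, 29/96)
c = (0, -4/5, -1/7, 1)
Ac = (0, 0, -23/1274, 25/58)
Σ b_i: 125/48·1 + 125/1104·1 + (-4459/2208)·1 + 29/96·1 = 1 ✓
b·c: 125/1104·(-4/5) + (-4459/2208)·(-1/7) + 29/96·1 = 1/2 ✓
b·c²: 125/1104·16/25 + (-4459/2208)·1/49 + 29/96·1 = 1/3 ✓
b·Ac: (-4459/2208)·(-23/1274) + 29/96·25/58 = 1/6 ✓
b·c³: 125/1104·(-64/125) + (-4459/2208)·(-1/343) + 29/96·1 = 1/4 ✓
b·(c∘Ac): (-4459/2208)·23/8918 + 29/96·25/58 = 1/8 ✓
b·Ac²: (-4459/2208)·46/3185 + 29/96·54/145 = 1/12 ✓
b·A²c: 29/96·4/29 = 1/24 ✓; 4 stages ⇒ order 4.

4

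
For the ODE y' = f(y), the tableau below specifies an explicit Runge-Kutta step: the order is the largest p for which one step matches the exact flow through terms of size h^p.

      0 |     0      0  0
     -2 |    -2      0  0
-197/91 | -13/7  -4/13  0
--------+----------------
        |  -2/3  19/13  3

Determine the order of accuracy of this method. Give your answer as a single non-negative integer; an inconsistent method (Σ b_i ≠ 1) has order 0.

b = (-2/3, 19/13, 3)
c = (0, -2, -197/91)
Ac = (0, 0, 8/13)
Σ b_i: (-2/3)·1 + 19/13·1 + 3·1 = 148/39 ≠ 1 ⇒ order 0.

0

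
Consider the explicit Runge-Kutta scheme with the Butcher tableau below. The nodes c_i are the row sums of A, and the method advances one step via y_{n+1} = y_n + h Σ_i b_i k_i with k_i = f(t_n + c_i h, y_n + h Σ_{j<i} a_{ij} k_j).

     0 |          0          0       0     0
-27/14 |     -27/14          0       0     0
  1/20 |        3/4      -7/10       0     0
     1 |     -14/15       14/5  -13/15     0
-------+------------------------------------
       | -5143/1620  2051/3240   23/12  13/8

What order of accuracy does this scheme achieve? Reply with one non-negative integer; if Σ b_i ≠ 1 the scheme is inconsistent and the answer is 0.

b = (-5143/1620, 2051/3240, 23/12, 13/8)
c = (0, -27/14, 1/20, 1)
Ac = (0, 0, 27/20, -1633/300)
Σ b_i: (-5143/1620)·1 + 2051/3240·1 + 23/12·1 + 13/8·1 = 1 ✓
b·c: 2051/3240·(-27/14) + 23/12·1/20 + 13/8·1 = 1/2 ✓
b·c²: 2051/3240·729/196 + 23/12·1/400 + 13/8·1 = 133871/33600 ≠ 1/3 ⇒ order 2.
b·Ac: 23/12·27/20 + 13/8·(-1633/300) = -15019/2400 ≠ 1/6

2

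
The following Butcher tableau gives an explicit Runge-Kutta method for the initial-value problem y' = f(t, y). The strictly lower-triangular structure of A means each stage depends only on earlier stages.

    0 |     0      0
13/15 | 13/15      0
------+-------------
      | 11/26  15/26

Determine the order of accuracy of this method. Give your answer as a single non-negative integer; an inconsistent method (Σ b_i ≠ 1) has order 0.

2

b = (11/26, 15/26)
c = (0, 13/15)
Σ b_i: 11/26·1 + 15/26·1 = 1 ✓
b·c: 15/26·13/15 = 1/2 ✓; 2 stages ⇒ order 2.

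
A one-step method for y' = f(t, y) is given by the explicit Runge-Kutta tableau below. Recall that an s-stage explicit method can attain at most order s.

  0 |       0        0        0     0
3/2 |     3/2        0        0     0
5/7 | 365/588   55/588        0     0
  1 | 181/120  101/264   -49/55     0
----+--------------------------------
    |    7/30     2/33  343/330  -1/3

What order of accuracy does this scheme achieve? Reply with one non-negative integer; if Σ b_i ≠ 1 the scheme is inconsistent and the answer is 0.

4

b = (7/30, 2/33, 343/330, -1/3)
c = (0, 3/2, 5/7, 1)
Ac = (0, 0, 55/392, -1/16)
Σ b_i: 7/30·1 + 2/33·1 + 343/330·1 + (-1/3)·1 = 1 ✓
b·c: 2/33·3/2 + 343/330·5/7 + (-1/3)·1 = 1/2 ✓
b·c²: 2/33·9/4 + 343/330·25/49 + (-1/3)·1 = 1/3 ✓
b·Ac: 343/330·55/392 + (-1/3)·(-1/16) = 1/6 ✓
b·c³: 2/33·27/8 + 343/330·125/343 + (-1/3)·1 = 1/4 ✓
b·(c∘Ac): 343/330·275/2744 + (-1/3)·(-1/16) = 1/8 ✓
b·Ac²: 343/330·165/784 + (-1/3)·13/32 = 1/12 ✓
b·A²c: (-1/3)·(-1/8) = 1/24 ✓; 4 stages ⇒ order 4.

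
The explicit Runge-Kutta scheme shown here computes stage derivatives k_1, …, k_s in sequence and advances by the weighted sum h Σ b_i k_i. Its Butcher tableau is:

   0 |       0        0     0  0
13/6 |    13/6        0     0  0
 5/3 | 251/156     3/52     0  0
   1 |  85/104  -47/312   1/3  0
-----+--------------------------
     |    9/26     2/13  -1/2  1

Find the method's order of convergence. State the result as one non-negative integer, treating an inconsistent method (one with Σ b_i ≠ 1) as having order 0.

4

b = (9/26, 2/13, -1/2, 1)
c = (0, 13/6, 5/3, 1)
Ac = (0, 0, 1/8, 11/48)
Σ b_i: 9/26·1 + 2/13·1 + (-1/2)·1 + 1·1 = 1 ✓
b·c: 2/13·13/6 + (-1/2)·5/3 + 1·1 = 1/2 ✓
b·c²: 2/13·169/36 + (-1/2)·25/9 + 1·1 = 1/3 ✓
b·Ac: (-1/2)·1/8 + 1·11/48 = 1/6 ✓
b·c³: 2/13·2197/216 + (-1/2)·125/27 + 1·1 = 1/4 ✓
b·(c∘Ac): (-1/2)·5/24 + 1·11/48 = 1/8 ✓
b·Ac²: (-1/2)·13/48 + 1·7/32 = 1/12 ✓
b·A²c: 1·1/24 = 1/24 ✓; 4 stages ⇒ order 4.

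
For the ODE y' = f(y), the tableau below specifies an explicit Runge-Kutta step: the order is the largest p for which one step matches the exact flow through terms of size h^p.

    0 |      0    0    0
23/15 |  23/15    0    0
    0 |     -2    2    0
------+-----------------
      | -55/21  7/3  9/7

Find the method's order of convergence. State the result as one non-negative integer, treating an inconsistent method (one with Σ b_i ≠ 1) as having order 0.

b = (-55/21, 7/3, 9/7)
c = (0, 23/15, 0)
Ac = (0, 0, 46/15)
Σ b_i: (-55/21)·1 + 7/3·1 + 9/7·1 = 1 ✓
b·c: 7/3·23/15 = 161/45 ≠ 1/2 ⇒ order 1.

1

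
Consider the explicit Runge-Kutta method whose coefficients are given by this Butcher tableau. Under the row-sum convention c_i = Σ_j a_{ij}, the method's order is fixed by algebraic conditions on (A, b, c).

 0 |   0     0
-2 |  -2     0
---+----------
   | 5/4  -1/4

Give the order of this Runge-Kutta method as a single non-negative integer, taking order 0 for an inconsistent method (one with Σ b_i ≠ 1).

b = (5/4, -1/4)
c = (0, -2)
Σ b_i: 5/4·1 + (-1/4)·1 = 1 ✓
b·c: (-1/4)·(-2) = 1/2 ✓; 2 stages ⇒ order 2.

2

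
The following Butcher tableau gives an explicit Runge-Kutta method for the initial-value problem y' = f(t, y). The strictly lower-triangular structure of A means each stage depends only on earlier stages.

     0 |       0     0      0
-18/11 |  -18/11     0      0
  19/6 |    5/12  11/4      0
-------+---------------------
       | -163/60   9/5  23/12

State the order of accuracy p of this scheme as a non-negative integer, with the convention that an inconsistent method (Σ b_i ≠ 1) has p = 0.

b = (-163/60, 9/5, 23/12)
c = (0, -18/11, 19/6)
Ac = (0, 0, -9/2)
Σ b_i: (-163/60)·1 + 9/5·1 + 23/12·1 = 1 ✓
b·c: 9/5·(-18/11) + 23/12·19/6 = 12371/3960 ≠ 1/2 ⇒ order 1.

1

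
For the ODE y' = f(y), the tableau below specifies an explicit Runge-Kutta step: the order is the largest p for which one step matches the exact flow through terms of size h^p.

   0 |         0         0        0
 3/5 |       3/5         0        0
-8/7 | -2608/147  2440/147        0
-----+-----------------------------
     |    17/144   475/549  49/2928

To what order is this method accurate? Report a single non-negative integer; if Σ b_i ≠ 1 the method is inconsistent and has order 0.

3

b = (17/144, 475/549, 49/2928)
c = (0, 3/5, -8/7)
Ac = (0, 0, 488/49)
Σ b_i: 17/144·1 + 475/549·1 + 49/2928·1 = 1 ✓
b·c: 475/549·3/5 + 49/2928·(-8/7) = 1/2 ✓
b·c²: 475/549·9/25 + 49/2928·64/49 = 1/3 ✓
b·Ac: 49/2928·488/49 = 1/6 ✓; 3 stages ⇒ order 3.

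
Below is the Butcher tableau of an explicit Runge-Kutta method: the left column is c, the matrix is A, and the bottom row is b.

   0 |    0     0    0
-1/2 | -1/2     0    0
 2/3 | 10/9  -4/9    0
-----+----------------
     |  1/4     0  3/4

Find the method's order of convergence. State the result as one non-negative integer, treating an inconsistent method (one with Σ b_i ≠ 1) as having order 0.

b = (1/4, 0, 3/4)
c = (0, -1/2, 2/3)
Ac = (0, 0, 2/9)
Σ b_i: 1/4·1 + 3/4·1 = 1 ✓
b·c: 3/4·2/3 = 1/2 ✓
b·c²: 3/4·4/9 = 1/3 ✓
b·Ac: 3/4·2/9 = 1/6 ✓; 3 stages ⇒ order 3.

3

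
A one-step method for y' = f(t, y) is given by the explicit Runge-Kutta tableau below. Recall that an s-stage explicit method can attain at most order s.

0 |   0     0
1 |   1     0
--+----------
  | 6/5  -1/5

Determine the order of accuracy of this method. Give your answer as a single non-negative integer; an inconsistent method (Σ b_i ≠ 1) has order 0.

b = (6/5, -1/5)
c = (0, 1)
Σ b_i: 6/5·1 + (-1/5)·1 = 1 ✓
b·c: (-1/5)·1 = -1/5 ≠ 1/2 ⇒ order 1.

1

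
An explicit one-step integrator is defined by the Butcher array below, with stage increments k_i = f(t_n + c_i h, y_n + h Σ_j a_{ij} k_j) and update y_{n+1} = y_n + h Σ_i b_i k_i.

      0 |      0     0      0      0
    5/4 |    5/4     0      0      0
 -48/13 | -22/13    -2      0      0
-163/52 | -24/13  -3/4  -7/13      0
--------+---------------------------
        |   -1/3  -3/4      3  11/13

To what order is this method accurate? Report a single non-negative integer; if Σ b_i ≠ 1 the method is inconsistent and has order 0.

b = (-1/3, -3/4, 3, 11/13)
c = (0, 5/4, -48/13, -163/52)
Ac = (0, 0, -5/2, 2841/2704)
Σ b_i: (-1/3)·1 + (-3/4)·1 + 3·1 + 11/13·1 = 431/156 ≠ 1 ⇒ order 0.

0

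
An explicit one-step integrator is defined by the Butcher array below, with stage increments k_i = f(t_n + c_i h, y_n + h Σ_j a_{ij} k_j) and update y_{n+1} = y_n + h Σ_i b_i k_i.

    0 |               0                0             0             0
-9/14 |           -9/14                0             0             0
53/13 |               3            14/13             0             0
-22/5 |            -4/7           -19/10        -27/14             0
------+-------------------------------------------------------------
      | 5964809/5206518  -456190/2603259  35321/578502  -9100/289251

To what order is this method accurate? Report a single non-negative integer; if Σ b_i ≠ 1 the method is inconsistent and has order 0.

3

b = (5964809/5206518, -456190/2603259, 35321/578502, -9100/289251)
c = (0, -9/14, 53/13, -22/5)
Ac = (0, 0, -9/13, -12087/1820)
Σ b_i: 5964809/5206518·1 + (-456190/2603259)·1 + 35321/578502·1 + (-9100/289251)·1 = 1 ✓
b·c: (-456190/2603259)·(-9/14) + 35321/578502·53/13 + (-9100/289251)·(-22/5) = 1/2 ✓
b·c²: (-456190/2603259)·81/196 + 35321/578502·2809/169 + (-9100/289251)·484/25 = 1/3 ✓
b·Ac: 35321/578502·(-9/13) + (-9100/289251)·(-12087/1820) = 1/6 ✓
b·c³: (-456190/2603259)·(-729/2744) + 35321/578502·148877/2197 + (-9100/289251)·(-10648/125) = 516199499/75205260 ≠ 1/4 ⇒ order 3.
b·(c∘Ac): 35321/578502·(-477/169) + (-9100/289251)·132957/4550 = -70169/64278 ≠ 1/8
b·Ac²: 35321/578502·81/182 + (-9100/289251)·(-10878111/331240) = 590699/557076 ≠ 1/12
b·A²c: (-9100/289251)·243/182 = -150/3571 ≠ 1/24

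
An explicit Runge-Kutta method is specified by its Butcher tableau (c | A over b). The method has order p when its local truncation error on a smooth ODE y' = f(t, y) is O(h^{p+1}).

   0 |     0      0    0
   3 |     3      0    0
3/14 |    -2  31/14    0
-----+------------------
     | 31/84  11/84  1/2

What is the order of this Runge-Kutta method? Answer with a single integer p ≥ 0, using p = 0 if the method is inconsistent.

2

b = (31/84, 11/84, 1/2)
c = (0, 3, 3/14)
Ac = (0, 0, 93/14)
Σ b_i: 31/84·1 + 11/84·1 + 1/2·1 = 1 ✓
b·c: 11/84·3 + 1/2·3/14 = 1/2 ✓
b·c²: 11/84·9 + 1/2·9/196 = 471/392 ≠ 1/3 ⇒ order 2.
b·Ac: 1/2·93/14 = 93/28 ≠ 1/6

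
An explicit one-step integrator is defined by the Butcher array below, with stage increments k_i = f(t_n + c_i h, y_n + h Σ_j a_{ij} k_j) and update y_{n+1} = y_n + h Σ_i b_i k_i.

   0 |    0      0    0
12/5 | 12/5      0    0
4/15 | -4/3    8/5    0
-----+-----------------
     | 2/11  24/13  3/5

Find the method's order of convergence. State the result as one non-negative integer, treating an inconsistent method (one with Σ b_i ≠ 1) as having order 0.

0

b = (2/11, 24/13, 3/5)
c = (0, 12/5, 4/15)
Ac = (0, 0, 96/25)
Σ b_i: 2/11·1 + 24/13·1 + 3/5·1 = 1879/715 ≠ 1 ⇒ order 0.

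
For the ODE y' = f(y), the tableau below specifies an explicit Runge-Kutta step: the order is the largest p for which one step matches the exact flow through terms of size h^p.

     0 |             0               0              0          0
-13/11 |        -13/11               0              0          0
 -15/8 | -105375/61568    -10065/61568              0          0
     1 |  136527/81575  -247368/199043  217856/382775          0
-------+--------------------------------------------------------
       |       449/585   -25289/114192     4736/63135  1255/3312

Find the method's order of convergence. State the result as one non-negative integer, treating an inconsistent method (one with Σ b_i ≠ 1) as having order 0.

4

b = (449/585, -25289/114192, 4736/63135, 1255/3312)
c = (0, -13/11, -15/8, 1)
Ac = (0, 0, 915/4736, 504/1255)
Σ b_i: 449/585·1 + (-25289/114192)·1 + 4736/63135·1 + 1255/3312·1 = 1 ✓
b·c: (-25289/114192)·(-13/11) + 4736/63135·(-15/8) + 1255/3312·1 = 1/2 ✓
b·c²: (-25289/114192)·169/121 + 4736/63135·225/64 + 1255/3312·1 = 1/3 ✓
b·Ac: 4736/63135·915/4736 + 1255/3312·504/1255 = 1/6 ✓
b·c³: (-25289/114192)·(-2197/1331) + 4736/63135·(-3375/512) + 1255/3312·1 = 1/4 ✓
b·(c∘Ac): 4736/63135·(-13725/37888) + 1255/3312·504/1255 = 1/8 ✓
b·Ac²: 4736/63135·(-11895/52096) + 1255/3312·732/2761 = 1/12 ✓
b·A²c: 1255/3312·138/1255 = 1/24 ✓; 4 stages ⇒ order 4.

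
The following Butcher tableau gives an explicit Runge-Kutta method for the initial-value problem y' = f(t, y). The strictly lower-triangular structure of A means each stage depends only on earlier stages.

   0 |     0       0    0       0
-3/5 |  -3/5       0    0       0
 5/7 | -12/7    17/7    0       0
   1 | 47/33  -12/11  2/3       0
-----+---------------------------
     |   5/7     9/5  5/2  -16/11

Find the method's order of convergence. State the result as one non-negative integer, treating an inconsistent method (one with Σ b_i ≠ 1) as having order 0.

b = (5/7, 9/5, 5/2, -16/11)
c = (0, -3/5, 5/7, 1)
Ac = (0, 0, -51/35, 1306/1155)
Σ b_i: 5/7·1 + 9/5·1 + 5/2·1 + (-16/11)·1 = 2741/770 ≠ 1 ⇒ order 0.

0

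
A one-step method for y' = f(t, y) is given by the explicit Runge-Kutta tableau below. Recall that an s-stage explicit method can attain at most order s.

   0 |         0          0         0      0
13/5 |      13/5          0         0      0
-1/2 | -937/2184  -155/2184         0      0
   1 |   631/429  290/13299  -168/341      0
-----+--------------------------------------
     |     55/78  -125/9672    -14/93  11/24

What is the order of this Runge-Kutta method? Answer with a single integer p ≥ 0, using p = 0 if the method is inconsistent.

b = (55/78, -125/9672, -14/93, 11/24)
c = (0, 13/5, -1/2, 1)
Ac = (0, 0, -31/168, 10/33)
Σ b_i: 55/78·1 + (-125/9672)·1 + (-14/93)·1 + 11/24·1 = 1 ✓
b·c: (-125/9672)·13/5 + (-14/93)·(-1/2) + 11/24·1 = 1/2 ✓
b·c²: (-125/9672)·169/25 + (-14/93)·1/4 + 11/24·1 = 1/3 ✓
b·Ac: (-14/93)·(-31/168) + 11/24·10/33 = 1/6 ✓
b·c³: (-125/9672)·2197/125 + (-14/93)·(-1/8) + 11/24·1 = 1/4 ✓
b·(c∘Ac): (-14/93)·31/336 + 11/24·10/33 = 1/8 ✓
b·Ac²: (-14/93)·(-403/840) + 11/24·4/165 = 1/12 ✓
b·A²c: 11/24·1/11 = 1/24 ✓; 4 stages ⇒ order 4.

4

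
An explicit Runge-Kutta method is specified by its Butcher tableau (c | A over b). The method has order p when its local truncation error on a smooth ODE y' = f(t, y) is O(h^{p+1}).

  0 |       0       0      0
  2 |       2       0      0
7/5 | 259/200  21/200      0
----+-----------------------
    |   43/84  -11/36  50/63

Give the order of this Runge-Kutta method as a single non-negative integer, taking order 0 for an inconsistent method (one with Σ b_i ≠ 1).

b = (43/84, -11/36, 50/63)
c = (0, 2, 7/5)
Ac = (0, 0, 21/100)
Σ b_i: 43/84·1 + (-11/36)·1 + 50/63·1 = 1 ✓
b·c: (-11/36)·2 + 50/63·7/5 = 1/2 ✓
b·c²: (-11/36)·4 + 50/63·49/25 = 1/3 ✓
b·Ac: 50/63·21/100 = 1/6 ✓; 3 stages ⇒ order 3.

3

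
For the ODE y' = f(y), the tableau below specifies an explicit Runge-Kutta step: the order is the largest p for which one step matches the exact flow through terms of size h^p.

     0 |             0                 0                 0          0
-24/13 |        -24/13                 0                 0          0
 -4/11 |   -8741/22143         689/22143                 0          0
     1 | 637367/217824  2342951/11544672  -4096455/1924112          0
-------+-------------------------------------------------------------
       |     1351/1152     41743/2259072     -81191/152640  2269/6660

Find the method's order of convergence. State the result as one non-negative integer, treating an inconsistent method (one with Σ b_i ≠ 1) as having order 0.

b = (1351/1152, 41743/2259072, -81191/152640, 2269/6660)
c = (0, -24/13, -4/11, 1)
Ac = (0, 0, -424/7381, 1813/4538)
Σ b_i: 1351/1152·1 + 41743/2259072·1 + (-81191/152640)·1 + 2269/6660·1 = 1 ✓
b·c: 41743/2259072·(-24/13) + (-81191/152640)·(-4/11) + 2269/6660·1 = 1/2 ✓
b·c²: 41743/2259072·576/169 + (-81191/152640)·16/121 + 2269/6660·1 = 1/3 ✓
b·Ac: (-81191/152640)·(-424/7381) + 2269/6660·1813/4538 = 1/6 ✓
b·c³: 41743/2259072·(-13824/2197) + (-81191/152640)·(-64/1331) + 2269/6660·1 = 1/4 ✓
b·(c∘Ac): (-81191/152640)·1696/81191 + 2269/6660·1813/4538 = 1/8 ✓
b·Ac²: (-81191/152640)·10176/95953 + 2269/6660·12099/29497 = 1/12 ✓
b·A²c: 2269/6660·555/4538 = 1/24 ✓; 4 stages ⇒ order 4.

4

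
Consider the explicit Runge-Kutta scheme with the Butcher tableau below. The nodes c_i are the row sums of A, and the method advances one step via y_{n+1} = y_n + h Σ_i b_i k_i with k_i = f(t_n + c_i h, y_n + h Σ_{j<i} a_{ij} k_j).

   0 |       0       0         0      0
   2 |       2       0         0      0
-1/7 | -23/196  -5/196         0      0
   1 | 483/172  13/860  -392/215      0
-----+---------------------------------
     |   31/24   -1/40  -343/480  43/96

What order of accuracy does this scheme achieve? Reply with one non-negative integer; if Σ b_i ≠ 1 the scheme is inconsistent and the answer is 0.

4

b = (31/24, -1/40, -343/480, 43/96)
c = (0, 2, -1/7, 1)
Ac = (0, 0, -5/98, 25/86)
Σ b_i: 31/24·1 + (-1/40)·1 + (-343/480)·1 + 43/96·1 = 1 ✓
b·c: (-1/40)·2 + (-343/480)·(-1/7) + 43/96·1 = 1/2 ✓
b·c²: (-1/40)·4 + (-343/480)·1/49 + 43/96·1 = 1/3 ✓
b·Ac: (-343/480)·(-5/98) + 43/96·25/86 = 1/6 ✓
b·c³: (-1/40)·8 + (-343/480)·(-1/343) + 43/96·1 = 1/4 ✓
b·(c∘Ac): (-343/480)·5/686 + 43/96·25/86 = 1/8 ✓
b·Ac²: (-343/480)·(-5/49) + 43/96·1/43 = 1/12 ✓
b·A²c: 43/96·4/43 = 1/24 ✓; 4 stages ⇒ order 4.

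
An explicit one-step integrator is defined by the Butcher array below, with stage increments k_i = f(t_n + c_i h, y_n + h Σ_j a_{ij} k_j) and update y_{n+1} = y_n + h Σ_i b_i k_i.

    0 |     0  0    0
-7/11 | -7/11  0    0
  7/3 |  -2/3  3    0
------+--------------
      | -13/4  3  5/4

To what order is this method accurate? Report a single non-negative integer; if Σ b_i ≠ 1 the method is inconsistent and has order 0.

b = (-13/4, 3, 5/4)
c = (0, -7/11, 7/3)
Ac = (0, 0, -21/11)
Σ b_i: (-13/4)·1 + 3·1 + 5/4·1 = 1 ✓
b·c: 3·(-7/11) + 5/4·7/3 = 133/132 ≠ 1/2 ⇒ order 1.

1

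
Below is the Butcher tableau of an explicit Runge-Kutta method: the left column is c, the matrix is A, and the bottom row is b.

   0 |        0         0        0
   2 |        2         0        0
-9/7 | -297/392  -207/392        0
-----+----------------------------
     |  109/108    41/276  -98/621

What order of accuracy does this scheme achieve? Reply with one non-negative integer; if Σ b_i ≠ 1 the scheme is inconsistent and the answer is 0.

b = (109/108, 41/276, -98/621)
c = (0, 2, -9/7)
Ac = (0, 0, -207/196)
Σ b_i: 109/108·1 + 41/276·1 + (-98/621)·1 = 1 ✓
b·c: 41/276·2 + (-98/621)·(-9/7) = 1/2 ✓
b·c²: 41/276·4 + (-98/621)·81/49 = 1/3 ✓
b·Ac: (-98/621)·(-207/196) = 1/6 ✓; 3 stages ⇒ order 3.

3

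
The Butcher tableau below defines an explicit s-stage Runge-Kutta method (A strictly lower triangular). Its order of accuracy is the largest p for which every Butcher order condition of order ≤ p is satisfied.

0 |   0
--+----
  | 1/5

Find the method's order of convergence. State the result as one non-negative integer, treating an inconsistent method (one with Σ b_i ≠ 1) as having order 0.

0

b = (1/5)
c = (0)
Σ b_i: 1/5·1 = 1/5 ≠ 1 ⇒ order 0.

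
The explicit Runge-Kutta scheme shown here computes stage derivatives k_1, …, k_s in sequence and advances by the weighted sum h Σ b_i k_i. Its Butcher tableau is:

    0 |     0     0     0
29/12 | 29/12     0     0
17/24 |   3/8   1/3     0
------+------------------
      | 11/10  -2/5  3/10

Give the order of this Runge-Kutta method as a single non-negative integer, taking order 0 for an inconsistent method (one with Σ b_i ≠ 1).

1

b = (11/10, -2/5, 3/10)
c = (0, 29/12, 17/24)
Ac = (0, 0, 29/36)
Σ b_i: 11/10·1 + (-2/5)·1 + 3/10·1 = 1 ✓
b·c: (-2/5)·29/12 + 3/10·17/24 = -181/240 ≠ 1/2 ⇒ order 1.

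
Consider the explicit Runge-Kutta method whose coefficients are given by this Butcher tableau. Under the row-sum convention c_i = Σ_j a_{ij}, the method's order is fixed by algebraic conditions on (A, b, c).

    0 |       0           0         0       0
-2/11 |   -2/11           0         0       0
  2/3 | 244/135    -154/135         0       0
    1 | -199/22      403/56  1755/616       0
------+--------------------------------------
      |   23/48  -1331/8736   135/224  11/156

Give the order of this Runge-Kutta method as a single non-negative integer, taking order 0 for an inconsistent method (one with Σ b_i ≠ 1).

4

b = (23/48, -1331/8736, 135/224, 11/156)
c = (0, -2/11, 2/3, 1)
Ac = (0, 0, 28/135, 13/22)
Σ b_i: 23/48·1 + (-1331/8736)·1 + 135/224·1 + 11/156·1 = 1 ✓
b·c: (-1331/8736)·(-2/11) + 135/224·2/3 + 11/156·1 = 1/2 ✓
b·c²: (-1331/8736)·4/121 + 135/224·4/9 + 11/156·1 = 1/3 ✓
b·Ac: 135/224·28/135 + 11/156·13/22 = 1/6 ✓
b·c³: (-1331/8736)·(-8/1331) + 135/224·8/27 + 11/156·1 = 1/4 ✓
b·(c∘Ac): 135/224·56/405 + 11/156·13/22 = 1/8 ✓
b·Ac²: 135/224·(-56/1485) + 11/156·182/121 = 1/12 ✓
b·A²c: 11/156·13/22 = 1/24 ✓; 4 stages ⇒ order 4.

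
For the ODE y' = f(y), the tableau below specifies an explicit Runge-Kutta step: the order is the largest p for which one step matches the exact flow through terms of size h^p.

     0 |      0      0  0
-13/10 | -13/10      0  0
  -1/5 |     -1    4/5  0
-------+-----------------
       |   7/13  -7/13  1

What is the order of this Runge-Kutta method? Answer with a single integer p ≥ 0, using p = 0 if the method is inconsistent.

2

b = (7/13, -7/13, 1)
c = (0, -13/10, -1/5)
Ac = (0, 0, -26/25)
Σ b_i: 7/13·1 + (-7/13)·1 + 1·1 = 1 ✓
b·c: (-7/13)·(-13/10) + 1·(-1/5) = 1/2 ✓
b·c²: (-7/13)·169/100 + 1·1/25 = -87/100 ≠ 1/3 ⇒ order 2.
b·Ac: 1·(-26/25) = -26/25 ≠ 1/6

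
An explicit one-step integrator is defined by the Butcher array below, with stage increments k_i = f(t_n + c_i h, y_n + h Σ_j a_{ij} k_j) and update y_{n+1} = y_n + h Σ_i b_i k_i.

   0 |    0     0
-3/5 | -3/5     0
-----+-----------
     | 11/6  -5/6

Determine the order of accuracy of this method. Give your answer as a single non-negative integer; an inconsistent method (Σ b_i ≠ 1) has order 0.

b = (11/6, -5/6)
c = (0, -3/5)
Σ b_i: 11/6·1 + (-5/6)·1 = 1 ✓
b·c: (-5/6)·(-3/5) = 1/2 ✓; 2 stages ⇒ order 2.

2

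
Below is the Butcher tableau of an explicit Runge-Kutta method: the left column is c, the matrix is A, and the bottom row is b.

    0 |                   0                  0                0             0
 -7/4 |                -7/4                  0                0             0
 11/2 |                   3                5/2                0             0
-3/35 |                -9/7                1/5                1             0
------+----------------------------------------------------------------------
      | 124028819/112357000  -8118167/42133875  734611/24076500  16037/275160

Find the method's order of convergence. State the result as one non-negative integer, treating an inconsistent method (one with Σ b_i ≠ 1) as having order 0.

b = (124028819/112357000, -8118167/42133875, 734611/24076500, 16037/275160)
c = (0, -7/4, 11/2, -3/35)
Ac = (0, 0, -35/8, 103/20)
Σ b_i: 124028819/112357000·1 + (-8118167/42133875)·1 + 734611/24076500·1 + 16037/275160·1 = 1 ✓
b·c: (-8118167/42133875)·(-7/4) + 734611/24076500·11/2 + 16037/275160·(-3/35) = 1/2 ✓
b·c²: (-8118167/42133875)·49/16 + 734611/24076500·121/4 + 16037/275160·9/1225 = 1/3 ✓
b·Ac: 734611/24076500·(-35/8) + 16037/275160·103/20 = 1/6 ✓
b·c³: (-8118167/42133875)·(-343/64) + 734611/24076500·1331/8 + 16037/275160·(-27/42875) = 27455289473/4494280000 ≠ 1/4 ⇒ order 3.
b·(c∘Ac): 734611/24076500·(-385/16) + 16037/275160·(-309/700) = -41819443/55032000 ≠ 1/8
b·Ac²: 734611/24076500·245/32 + 16037/275160·2469/80 = 4473763/2201280 ≠ 1/12
b·A²c: 16037/275160·(-35/8) = -112259/440256 ≠ 1/24

3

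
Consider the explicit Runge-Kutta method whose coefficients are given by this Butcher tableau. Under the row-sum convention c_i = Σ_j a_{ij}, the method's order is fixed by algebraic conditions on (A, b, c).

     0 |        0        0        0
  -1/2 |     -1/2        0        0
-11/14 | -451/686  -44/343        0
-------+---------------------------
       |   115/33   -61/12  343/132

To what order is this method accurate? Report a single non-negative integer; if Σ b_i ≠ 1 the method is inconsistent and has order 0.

b = (115/33, -61/12, 343/132)
c = (0, -1/2, -11/14)
Ac = (0, 0, 22/343)
Σ b_i: 115/33·1 + (-61/12)·1 + 343/132·1 = 1 ✓
b·c: (-61/12)·(-1/2) + 343/132·(-11/14) = 1/2 ✓
b·c²: (-61/12)·1/4 + 343/132·121/196 = 1/3 ✓
b·Ac: 343/132·22/343 = 1/6 ✓; 3 stages ⇒ order 3.

3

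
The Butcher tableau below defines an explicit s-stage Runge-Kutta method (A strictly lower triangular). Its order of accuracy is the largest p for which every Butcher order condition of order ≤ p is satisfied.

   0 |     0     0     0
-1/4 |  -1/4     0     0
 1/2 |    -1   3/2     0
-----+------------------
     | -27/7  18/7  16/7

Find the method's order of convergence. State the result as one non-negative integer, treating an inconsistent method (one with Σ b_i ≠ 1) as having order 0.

2

b = (-27/7, 18/7, 16/7)
c = (0, -1/4, 1/2)
Ac = (0, 0, -3/8)
Σ b_i: (-27/7)·1 + 18/7·1 + 16/7·1 = 1 ✓
b·c: 18/7·(-1/4) + 16/7·1/2 = 1/2 ✓
b·c²: 18/7·1/16 + 16/7·1/4 = 41/56 ≠ 1/3 ⇒ order 2.
b·Ac: 16/7·(-3/8) = -6/7 ≠ 1/6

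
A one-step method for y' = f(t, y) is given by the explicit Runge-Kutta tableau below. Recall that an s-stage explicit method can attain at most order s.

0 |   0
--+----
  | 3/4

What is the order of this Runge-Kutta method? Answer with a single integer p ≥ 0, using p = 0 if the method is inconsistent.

b = (3/4)
c = (0)
Σ b_i: 3/4·1 = 3/4 ≠ 1 ⇒ order 0.

0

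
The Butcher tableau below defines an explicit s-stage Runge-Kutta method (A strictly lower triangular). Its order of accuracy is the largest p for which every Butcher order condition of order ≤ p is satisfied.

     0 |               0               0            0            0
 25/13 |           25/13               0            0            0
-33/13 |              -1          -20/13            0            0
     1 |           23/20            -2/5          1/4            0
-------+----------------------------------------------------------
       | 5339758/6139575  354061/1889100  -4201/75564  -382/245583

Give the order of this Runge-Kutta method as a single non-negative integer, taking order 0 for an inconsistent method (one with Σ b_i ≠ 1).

b = (5339758/6139575, 354061/1889100, -4201/75564, -382/245583)
c = (0, 25/13, -33/13, 1)
Ac = (0, 0, -500/169, -73/52)
Σ b_i: 5339758/6139575·1 + 354061/1889100·1 + (-4201/75564)·1 + (-382/245583)·1 = 1 ✓
b·c: 354061/1889100·25/13 + (-4201/75564)·(-33/13) + (-382/245583)·1 = 1/2 ✓
b·c²: 354061/1889100·625/169 + (-4201/75564)·1089/169 + (-382/245583)·1 = 1/3 ✓
b·Ac: (-4201/75564)·(-500/169) + (-382/245583)·(-73/52) = 1/6 ✓
b·c³: 354061/1889100·15625/2197 + (-4201/75564)·(-35937/2197) + (-382/245583)·1 = 20666735/9223006 ≠ 1/4 ⇒ order 3.
b·(c∘Ac): (-4201/75564)·16500/2197 + (-382/245583)·(-73/52) = -34476991/83007054 ≠ 1/8
b·Ac²: (-4201/75564)·(-12500/2197) + (-382/245583)·89/676 = 8746417/27669018 ≠ 1/12
b·A²c: (-382/245583)·(-125/169) = 47750/41503527 ≠ 1/24

3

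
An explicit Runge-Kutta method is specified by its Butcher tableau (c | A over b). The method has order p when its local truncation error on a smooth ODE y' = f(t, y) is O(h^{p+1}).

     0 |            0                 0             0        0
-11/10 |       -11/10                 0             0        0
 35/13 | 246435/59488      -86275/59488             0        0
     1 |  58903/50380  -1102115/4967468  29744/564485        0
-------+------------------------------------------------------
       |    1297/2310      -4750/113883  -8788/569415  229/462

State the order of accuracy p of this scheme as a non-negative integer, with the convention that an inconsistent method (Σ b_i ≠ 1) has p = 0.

4

b = (1297/2310, -4750/113883, -8788/569415, 229/462)
c = (0, -11/10, 35/13, 1)
Ac = (0, 0, 17255/10816, 707/1832)
Σ b_i: 1297/2310·1 + (-4750/113883)·1 + (-8788/569415)·1 + 229/462·1 = 1 ✓
b·c: (-4750/113883)·(-11/10) + (-8788/569415)·35/13 + 229/462·1 = 1/2 ✓
b·c²: (-4750/113883)·121/100 + (-8788/569415)·1225/169 + 229/462·1 = 1/3 ✓
b·Ac: (-8788/569415)·17255/10816 + 229/462·707/1832 = 1/6 ✓
b·c³: (-4750/113883)·(-1331/1000) + (-8788/569415)·42875/2197 + 229/462·1 = 1/4 ✓
b·(c∘Ac): (-8788/569415)·603925/140608 + 229/462·707/1832 = 1/8 ✓
b·Ac²: (-8788/569415)·(-37961/21632) + 229/462·2079/18320 = 1/12 ✓
b·A²c: 229/462·77/916 = 1/24 ✓; 4 stages ⇒ order 4.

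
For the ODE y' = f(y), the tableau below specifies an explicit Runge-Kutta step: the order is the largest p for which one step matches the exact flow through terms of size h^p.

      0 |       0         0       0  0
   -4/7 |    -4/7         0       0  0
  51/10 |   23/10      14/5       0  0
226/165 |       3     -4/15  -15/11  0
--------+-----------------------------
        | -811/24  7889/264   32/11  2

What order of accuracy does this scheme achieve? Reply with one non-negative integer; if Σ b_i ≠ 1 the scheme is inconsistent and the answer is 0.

2

b = (-811/24, 7889/264, 32/11, 2)
c = (0, -4/7, 51/10, 226/165)
Ac = (0, 0, -8/5, -15713/2310)
Σ b_i: (-811/24)·1 + 7889/264·1 + 32/11·1 + 2·1 = 1 ✓
b·c: 7889/264·(-4/7) + 32/11·51/10 + 2·226/165 = 1/2 ✓
b·c²: 7889/264·16/49 + 32/11·2601/100 + 2·51076/27225 = 2427794/27225 ≠ 1/3 ⇒ order 2.
b·Ac: 32/11·(-8/5) + 2·(-15713/2310) = -21089/1155 ≠ 1/6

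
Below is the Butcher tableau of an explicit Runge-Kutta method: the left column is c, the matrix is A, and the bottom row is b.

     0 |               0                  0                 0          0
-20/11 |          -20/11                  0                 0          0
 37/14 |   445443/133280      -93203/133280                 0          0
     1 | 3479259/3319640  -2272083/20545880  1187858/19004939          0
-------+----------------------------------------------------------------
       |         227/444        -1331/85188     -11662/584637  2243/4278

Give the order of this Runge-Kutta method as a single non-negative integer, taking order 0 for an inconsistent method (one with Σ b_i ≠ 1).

b = (227/444, -1331/85188, -11662/584637, 2243/4278)
c = (0, -20/11, 37/14, 1)
Ac = (0, 0, 8473/6664, 1643/4486)
Σ b_i: 227/444·1 + (-1331/85188)·1 + (-11662/584637)·1 + 2243/4278·1 = 1 ✓
b·c: (-1331/85188)·(-20/11) + (-11662/584637)·37/14 + 2243/4278·1 = 1/2 ✓
b·c²: (-1331/85188)·400/121 + (-11662/584637)·1369/196 + 2243/4278·1 = 1/3 ✓
b·Ac: (-11662/584637)·8473/6664 + 2243/4278·1643/4486 = 1/6 ✓
b·c³: (-1331/85188)·(-8000/1331) + (-11662/584637)·50653/2744 + 2243/4278·1 = 1/4 ✓
b·(c∘Ac): (-11662/584637)·313501/93296 + 2243/4278·1643/4486 = 1/8 ✓
b·Ac²: (-11662/584637)·(-42365/18326) + 2243/4278·3503/49346 = 1/12 ✓
b·A²c: 2243/4278·713/8972 = 1/24 ✓; 4 stages ⇒ order 4.

4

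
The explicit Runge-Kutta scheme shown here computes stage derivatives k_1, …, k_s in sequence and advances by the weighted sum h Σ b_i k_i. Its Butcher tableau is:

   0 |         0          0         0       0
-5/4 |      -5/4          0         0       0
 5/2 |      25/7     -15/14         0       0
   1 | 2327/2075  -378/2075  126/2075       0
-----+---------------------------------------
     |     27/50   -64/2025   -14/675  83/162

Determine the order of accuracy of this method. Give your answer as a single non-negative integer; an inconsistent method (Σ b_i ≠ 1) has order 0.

b = (27/50, -64/2025, -14/675, 83/162)
c = (0, -5/4, 5/2, 1)
Ac = (0, 0, 75/56, 63/166)
Σ b_i: 27/50·1 + (-64/2025)·1 + (-14/675)·1 + 83/162·1 = 1 ✓
b·c: (-64/2025)·(-5/4) + (-14/675)·5/2 + 83/162·1 = 1/2 ✓
b·c²: (-64/2025)·25/16 + (-14/675)·25/4 + 83/162·1 = 1/3 ✓
b·Ac: (-14/675)·75/56 + 83/162·63/166 = 1/6 ✓
b·c³: (-64/2025)·(-125/64) + (-14/675)·125/8 + 83/162·1 = 1/4 ✓
b·(c∘Ac): (-14/675)·375/112 + 83/162·63/166 = 1/8 ✓
b·Ac²: (-14/675)·(-375/224) + 83/162·63/664 = 1/12 ✓
b·A²c: 83/162·27/332 = 1/24 ✓; 4 stages ⇒ order 4.

4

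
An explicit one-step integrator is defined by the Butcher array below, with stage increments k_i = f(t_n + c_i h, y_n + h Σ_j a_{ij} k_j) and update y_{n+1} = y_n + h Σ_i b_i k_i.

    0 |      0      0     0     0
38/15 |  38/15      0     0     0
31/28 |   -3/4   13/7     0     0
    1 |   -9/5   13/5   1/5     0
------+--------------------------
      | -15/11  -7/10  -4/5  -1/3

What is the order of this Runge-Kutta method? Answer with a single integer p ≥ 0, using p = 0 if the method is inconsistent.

0

b = (-15/11, -7/10, -4/5, -1/3)
c = (0, 38/15, 31/28, 1)
Ac = (0, 0, 494/105, 14297/2100)
Σ b_i: (-15/11)·1 + (-7/10)·1 + (-4/5)·1 + (-1/3)·1 = -211/66 ≠ 1 ⇒ order 0.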